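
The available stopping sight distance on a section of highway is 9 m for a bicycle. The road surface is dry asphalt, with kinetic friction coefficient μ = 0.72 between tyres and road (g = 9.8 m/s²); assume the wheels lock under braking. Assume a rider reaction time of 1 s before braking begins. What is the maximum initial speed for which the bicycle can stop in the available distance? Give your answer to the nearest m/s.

Maximum speed ≈ 6 m/s

a = μg = 0.72 × 9.8 = 7.056 m/s².
Stopping distance: v·t_r + v²/(2a) = 9 with t_r = 1 s and a = 7.056 m/s².
So v² + 14.112 v − 127.01 = 0.
Positive root: v = −a·t_r + √((a·t_r)² + 2a·d) = −7.056 + √(49.787 + 127.01) = 6.2405 m/s.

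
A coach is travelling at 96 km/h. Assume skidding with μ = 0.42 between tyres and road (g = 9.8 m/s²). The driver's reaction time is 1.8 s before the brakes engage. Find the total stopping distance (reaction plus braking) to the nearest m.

Total stopping distance ≈ 134 m

96 km/h ÷ 3.6 = 26.6667 m/s.
a = μg = 0.42 × 9.8 = 4.116 m/s².
Reaction distance = v·t_r = 26.6667 × 1.8 = 48.000 m.
Braking distance = v²/(2a) = 26.6667² / (2 × 4.116) = 711.113 / 8.232 = 86.384 m.
Total = 48.000 + 86.384 = 134.384 m.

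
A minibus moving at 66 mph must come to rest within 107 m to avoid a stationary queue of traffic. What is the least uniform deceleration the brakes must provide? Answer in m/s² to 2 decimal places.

66 mph × 0.44704 = 29.5046 m/s.
v² = 2a·d ⇒ a = v²/(2d) = 29.5046² / (2 × 107.000) = 870.521 / 214.000 = 4.0679 m/s².

Required deceleration ≈ 4.07 m/s²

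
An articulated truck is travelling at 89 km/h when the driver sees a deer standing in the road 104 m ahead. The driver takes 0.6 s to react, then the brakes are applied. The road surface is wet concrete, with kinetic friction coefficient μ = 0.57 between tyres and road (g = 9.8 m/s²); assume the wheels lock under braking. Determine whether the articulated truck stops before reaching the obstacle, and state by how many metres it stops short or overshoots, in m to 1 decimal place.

Yes — it stops 34.5 m short of the obstacle

89 km/h ÷ 3.6 = 24.7222 m/s.
a = μg = 0.57 × 9.8 = 5.586 m/s².
Reaction distance = 24.7222 × 0.6 = 14.833 m.
Braking distance = v²/(2a) = 611.187 / 11.172 = 54.707 m.
Total stopping distance = 14.833 + 54.707 = 69.540 m, vs 104 m available — it stops with 104 − 69.540 = 34.460 m to spare.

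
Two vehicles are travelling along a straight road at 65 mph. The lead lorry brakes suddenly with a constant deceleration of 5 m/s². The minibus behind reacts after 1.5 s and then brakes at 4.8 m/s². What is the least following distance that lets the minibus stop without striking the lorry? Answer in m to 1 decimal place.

Minimum gap ≈ 47.1 m

65 mph × 0.44704 = 29.0576 m/s.
Leader travels v²/(2a_L) = 844.344 / 10.000 = 84.434 m before stopping.
Follower covers v·t_r = 29.0576 × 1.5 = 43.586 m while reacting, then v²/(2a_F) = 844.344 / 9.600 = 87.953 m while braking, for a total of 43.586 + 87.953 = 131.539 m.
Since a_F ≤ a_L and the follower starts braking later, the follower is never slower than the leader, so the closest approach is when both have stopped.
Minimum gap = 131.539 − 84.434 = 47.105 m.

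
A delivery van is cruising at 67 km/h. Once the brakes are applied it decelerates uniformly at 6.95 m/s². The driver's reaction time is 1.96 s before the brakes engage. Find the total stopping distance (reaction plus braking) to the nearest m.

Total stopping distance ≈ 61 m

67 km/h ÷ 3.6 = 18.6111 m/s.
Reaction distance = v·t_r = 18.6111 × 1.96 = 36.478 m.
Braking distance = v²/(2a) = 18.6111² / (2 × 6.950) = 346.373 / 13.900 = 24.919 m.
Total = 36.478 + 24.919 = 61.397 m.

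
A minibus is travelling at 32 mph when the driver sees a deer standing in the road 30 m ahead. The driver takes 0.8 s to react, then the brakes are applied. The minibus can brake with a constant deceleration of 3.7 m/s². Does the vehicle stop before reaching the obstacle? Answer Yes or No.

32 mph × 0.44704 = 14.3053 m/s.
Reaction distance = 14.3053 × 0.8 = 11.444 m.
Braking distance = v²/(2a) = 204.642 / 7.400 = 27.654 m.
Total stopping distance = 11.444 + 27.654 = 39.098 m, vs 30 m available — it cannot stop in time and overshoots by 39.098 − 30 = 9.098 m.

No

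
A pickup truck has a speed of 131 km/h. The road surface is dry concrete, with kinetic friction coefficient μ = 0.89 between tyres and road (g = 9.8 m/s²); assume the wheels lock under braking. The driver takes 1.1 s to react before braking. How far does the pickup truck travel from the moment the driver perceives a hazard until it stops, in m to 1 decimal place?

131 km/h ÷ 3.6 = 36.3889 m/s.
a = μg = 0.89 × 9.8 = 8.722 m/s².
Reaction distance = v·t_r = 36.3889 × 1.1 = 40.028 m.
Braking distance = v²/(2a) = 36.3889² / (2 × 8.722) = 1324.152 / 17.444 = 75.909 m.
Total = 40.028 + 75.909 = 115.937 m.

Total stopping distance ≈ 115.9 m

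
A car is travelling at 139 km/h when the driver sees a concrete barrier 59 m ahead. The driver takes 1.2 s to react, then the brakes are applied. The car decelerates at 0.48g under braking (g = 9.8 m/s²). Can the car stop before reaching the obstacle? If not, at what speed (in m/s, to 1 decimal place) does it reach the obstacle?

No — it strikes the obstacle at 37.0 m/s

139 km/h ÷ 3.6 = 38.6111 m/s.
a = 0.48 × 9.8 = 4.704 m/s².
Reaction distance = 38.6111 × 1.2 = 46.333 m.
Braking distance needed to stop: v²/(2a) = 1490.817 / 9.408 = 158.463 m, so total needed = 46.333 + 158.463 = 204.796 m > 59 m — it cannot stop.
Distance remaining when braking begins: 59 − 46.333 = 12.667 m.
v² = v₀² − 2a·d = 1490.817 − 2 × 4.704 × 12.667 = 1371.646 m²/s².
v = √1371.646 = 37.036 m/s.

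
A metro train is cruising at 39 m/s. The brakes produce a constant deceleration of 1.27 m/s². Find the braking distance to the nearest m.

Braking distance ≈ 599 m

Braking distance = v²/(2a) = 39.0000² / (2 × 1.270) = 1521.000 / 2.540 = 598.819 m.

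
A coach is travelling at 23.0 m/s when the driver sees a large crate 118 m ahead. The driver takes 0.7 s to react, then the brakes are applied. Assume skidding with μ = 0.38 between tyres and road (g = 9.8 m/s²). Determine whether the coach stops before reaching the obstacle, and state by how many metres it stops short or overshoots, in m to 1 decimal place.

Yes — it stops 30.9 m short of the obstacle

a = μg = 0.38 × 9.8 = 3.724 m/s².
Reaction distance = 23.0000 × 0.7 = 16.100 m.
Braking distance = v²/(2a) = 529.000 / 7.448 = 71.026 m.
Total stopping distance = 16.100 + 71.026 = 87.126 m, vs 118 m available — it stops with 118 − 87.126 = 30.874 m to spare.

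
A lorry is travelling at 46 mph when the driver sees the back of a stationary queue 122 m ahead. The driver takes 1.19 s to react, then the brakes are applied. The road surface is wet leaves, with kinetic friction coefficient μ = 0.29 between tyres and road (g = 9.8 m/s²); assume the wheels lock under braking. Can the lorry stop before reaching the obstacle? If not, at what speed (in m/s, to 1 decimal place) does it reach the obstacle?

46 mph × 0.44704 = 20.5638 m/s.
a = μg = 0.29 × 9.8 = 2.842 m/s².
Reaction distance = 20.5638 × 1.19 = 24.471 m.
Braking distance = v²/(2a) = 422.870 / 5.684 = 74.397 m.
Total stopping distance = 24.471 + 74.397 = 98.868 m, vs 122 m available — it stops with 122 − 98.868 = 23.132 m to spare.

Yes — it stops about 23.1 m short of the obstacle, so it never reaches it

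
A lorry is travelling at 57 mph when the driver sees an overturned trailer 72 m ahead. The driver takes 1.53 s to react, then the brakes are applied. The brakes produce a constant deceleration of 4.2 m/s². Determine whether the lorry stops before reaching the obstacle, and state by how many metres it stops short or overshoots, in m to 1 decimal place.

No — it overshoots by 44.3 m

57 mph × 0.44704 = 25.4813 m/s.
Reaction distance = 25.4813 × 1.53 = 38.986 m.
Braking distance = v²/(2a) = 649.297 / 8.400 = 77.297 m.
Total stopping distance = 38.986 + 77.297 = 116.283 m, vs 72 m available — it cannot stop in time and overshoots by 116.283 − 72 = 44.283 m.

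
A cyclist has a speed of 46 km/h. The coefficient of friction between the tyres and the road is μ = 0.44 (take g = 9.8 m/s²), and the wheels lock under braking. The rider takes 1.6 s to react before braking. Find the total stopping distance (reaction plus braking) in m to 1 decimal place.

Total stopping distance ≈ 39.4 m

46 km/h ÷ 3.6 = 12.7778 m/s.
a = μg = 0.44 × 9.8 = 4.312 m/s².
Reaction distance = v·t_r = 12.7778 × 1.6 = 20.444 m.
Braking distance = v²/(2a) = 12.7778² / (2 × 4.312) = 163.272 / 8.624 = 18.932 m.
Total = 20.444 + 18.932 = 39.376 m.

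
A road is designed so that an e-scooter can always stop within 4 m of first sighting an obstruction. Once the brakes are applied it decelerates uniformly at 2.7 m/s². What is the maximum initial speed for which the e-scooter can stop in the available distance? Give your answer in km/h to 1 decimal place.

v²/(2a) = d ⇒ v = √(2 × 2.700 × 4) = √21.60 = 4.6476 m/s.
4.6476 m/s × 3.6 = 16.731 km/h.

Maximum speed ≈ 16.7 km/h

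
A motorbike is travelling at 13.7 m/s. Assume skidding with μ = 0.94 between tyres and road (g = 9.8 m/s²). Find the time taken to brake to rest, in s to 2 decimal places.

Braking time ≈ 1.49 s

a = μg = 0.94 × 9.8 = 9.212 m/s².
Braking time = v/a = 13.7000 / 9.212 = 1.487 s.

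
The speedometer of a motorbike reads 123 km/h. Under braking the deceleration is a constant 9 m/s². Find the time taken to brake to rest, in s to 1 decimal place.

123 km/h ÷ 3.6 = 34.1667 m/s.
Braking time = v/a = 34.1667 / 9.000 = 3.796 s.

Braking time ≈ 3.8 s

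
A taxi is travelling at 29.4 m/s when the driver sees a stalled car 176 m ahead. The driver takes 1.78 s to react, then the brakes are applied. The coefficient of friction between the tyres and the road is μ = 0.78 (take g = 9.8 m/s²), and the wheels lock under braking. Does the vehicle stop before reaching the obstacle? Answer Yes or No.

Yes

a = μg = 0.78 × 9.8 = 7.644 m/s².
Reaction distance = 29.4000 × 1.78 = 52.332 m.
Braking distance = v²/(2a) = 864.360 / 15.288 = 56.538 m.
Total stopping distance = 52.332 + 56.538 = 108.870 m, vs 176 m available — it stops with 176 − 108.870 = 67.130 m to spare.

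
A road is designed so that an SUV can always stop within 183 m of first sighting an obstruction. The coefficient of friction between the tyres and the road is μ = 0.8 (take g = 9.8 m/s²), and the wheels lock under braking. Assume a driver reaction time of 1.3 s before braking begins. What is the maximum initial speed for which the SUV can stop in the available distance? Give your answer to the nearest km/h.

a = μg = 0.8 × 9.8 = 7.840 m/s².
Stopping distance: v·t_r + v²/(2a) = 183 with t_r = 1.3 s and a = 7.840 m/s².
So v² + 20.384 v − 2869.44 = 0.
Positive root: v = −a·t_r + √((a·t_r)² + 2a·d) = −10.192 + √(103.877 + 2869.44) = 44.3361 m/s.
44.3361 m/s × 3.6 = 159.610 km/h.

Maximum speed ≈ 160 km/h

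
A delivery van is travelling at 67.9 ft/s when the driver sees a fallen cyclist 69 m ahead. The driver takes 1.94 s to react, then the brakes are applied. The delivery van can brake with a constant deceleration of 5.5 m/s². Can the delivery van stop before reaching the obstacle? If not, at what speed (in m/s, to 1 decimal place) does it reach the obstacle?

67.9 ft/s × 0.3048 = 20.6959 m/s.
Reaction distance = 20.6959 × 1.94 = 40.150 m.
Braking distance needed to stop: v²/(2a) = 428.320 / 11.000 = 38.938 m, so total needed = 40.150 + 38.938 = 79.088 m > 69 m — it cannot stop.
Distance remaining when braking begins: 69 − 40.150 = 28.850 m.
v² = v₀² − 2a·d = 428.320 − 2 × 5.500 × 28.850 = 110.970 m²/s².
v = √110.970 = 10.534 m/s.

No — it strikes the obstacle at 10.5 m/s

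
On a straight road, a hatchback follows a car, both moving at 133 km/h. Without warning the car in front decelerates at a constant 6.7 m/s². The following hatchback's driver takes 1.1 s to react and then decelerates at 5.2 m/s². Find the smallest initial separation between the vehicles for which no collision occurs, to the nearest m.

133 km/h ÷ 3.6 = 36.9444 m/s.
Leader travels v²/(2a_L) = 1364.889 / 13.400 = 101.857 m before stopping.
Follower covers v·t_r = 36.9444 × 1.1 = 40.639 m while reacting, then v²/(2a_F) = 1364.889 / 10.400 = 131.239 m while braking, for a total of 40.639 + 131.239 = 171.878 m.
Since a_F ≤ a_L and the follower starts braking later, the follower is never slower than the leader, so the closest approach is when both have stopped.
Minimum gap = 171.878 − 101.857 = 70.021 m.

Minimum gap ≈ 70 m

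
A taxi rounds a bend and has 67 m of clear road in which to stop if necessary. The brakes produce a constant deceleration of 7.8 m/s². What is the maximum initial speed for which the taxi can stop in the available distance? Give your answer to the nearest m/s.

Maximum speed ≈ 32 m/s

v²/(2a) = d ⇒ v = √(2 × 7.800 × 67) = √1045.20 = 32.3296 m/s.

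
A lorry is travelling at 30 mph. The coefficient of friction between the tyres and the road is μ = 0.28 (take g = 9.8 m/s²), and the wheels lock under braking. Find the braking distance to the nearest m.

30 mph × 0.44704 = 13.4112 m/s.
a = μg = 0.28 × 9.8 = 2.744 m/s².
Braking distance = v²/(2a) = 13.4112² / (2 × 2.744) = 179.860 / 5.488 = 32.773 m.

Braking distance ≈ 33 m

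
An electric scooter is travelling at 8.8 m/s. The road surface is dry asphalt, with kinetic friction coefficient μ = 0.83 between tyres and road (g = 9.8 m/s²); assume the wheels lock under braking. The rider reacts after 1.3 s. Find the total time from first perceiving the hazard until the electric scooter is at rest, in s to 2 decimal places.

a = μg = 0.83 × 9.8 = 8.134 m/s².
Braking time = v/a = 8.8000 / 8.134 = 1.082 s.
Total = 1.3 + 1.082 = 2.382 s.

Total time ≈ 2.38 s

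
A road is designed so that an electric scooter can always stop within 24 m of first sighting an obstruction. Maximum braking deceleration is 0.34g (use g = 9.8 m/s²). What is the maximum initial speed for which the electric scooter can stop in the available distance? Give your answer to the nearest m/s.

Maximum speed ≈ 13 m/s

a = 0.34 × 9.8 = 3.332 m/s².
v²/(2a) = d ⇒ v = √(2 × 3.332 × 24) = √159.94 = 12.6467 m/s.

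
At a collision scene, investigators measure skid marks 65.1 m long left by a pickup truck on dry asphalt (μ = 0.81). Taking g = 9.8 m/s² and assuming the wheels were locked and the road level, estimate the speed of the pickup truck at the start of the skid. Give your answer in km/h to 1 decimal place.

Deceleration a = μg = 0.81 × 9.8 = 7.938 m/s².
v = √(2a·d) = √(2 × 7.938 × 65.1) = √1033.528 = 32.1485 m/s.
= 32.1485 × 3.6 = 115.735 km/h.

Initial speed ≈ 115.7 km/h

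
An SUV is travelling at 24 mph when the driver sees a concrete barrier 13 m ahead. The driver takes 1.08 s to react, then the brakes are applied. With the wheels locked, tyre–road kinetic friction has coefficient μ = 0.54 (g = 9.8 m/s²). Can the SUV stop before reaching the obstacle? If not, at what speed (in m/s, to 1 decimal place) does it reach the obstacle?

24 mph × 0.44704 = 10.7290 m/s.
a = μg = 0.54 × 9.8 = 5.292 m/s².
Reaction distance = 10.7290 × 1.08 = 11.587 m.
Braking distance needed to stop: v²/(2a) = 115.111 / 10.584 = 10.876 m, so total needed = 11.587 + 10.876 = 22.463 m > 13 m — it cannot stop.
Distance remaining when braking begins: 13 − 11.587 = 1.413 m.
v² = v₀² − 2a·d = 115.111 − 2 × 5.292 × 1.413 = 100.156 m²/s².
v = √100.156 = 10.008 m/s.

No — it strikes the obstacle at 10.0 m/s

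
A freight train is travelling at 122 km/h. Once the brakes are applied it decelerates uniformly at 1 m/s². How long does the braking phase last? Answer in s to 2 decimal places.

Braking time ≈ 33.89 s

122 km/h ÷ 3.6 = 33.8889 m/s.
Braking time = v/a = 33.8889 / 1.000 = 33.889 s.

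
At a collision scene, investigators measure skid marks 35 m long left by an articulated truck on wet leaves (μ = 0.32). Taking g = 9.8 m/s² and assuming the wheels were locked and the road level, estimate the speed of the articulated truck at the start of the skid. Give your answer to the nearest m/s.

Initial speed ≈ 15 m/s

Deceleration a = μg = 0.32 × 9.8 = 3.136 m/s².
v = √(2a·d) = √(2 × 3.136 × 35) = √219.520 = 14.8162 m/s.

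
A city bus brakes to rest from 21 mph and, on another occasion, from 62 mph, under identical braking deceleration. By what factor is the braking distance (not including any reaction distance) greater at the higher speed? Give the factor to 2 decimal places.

Braking distance d = v²/(2a), so with a fixed, d ∝ v².
Factor = (62/21)² = 2.9524² = 8.7167.

Factor ≈ 8.72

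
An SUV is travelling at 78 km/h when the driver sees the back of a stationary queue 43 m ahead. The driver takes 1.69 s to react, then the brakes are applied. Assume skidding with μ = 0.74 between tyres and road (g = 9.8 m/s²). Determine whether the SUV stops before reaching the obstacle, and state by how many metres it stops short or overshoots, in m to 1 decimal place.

78 km/h ÷ 3.6 = 21.6667 m/s.
a = μg = 0.74 × 9.8 = 7.252 m/s².
Reaction distance = 21.6667 × 1.69 = 36.617 m.
Braking distance = v²/(2a) = 469.446 / 14.504 = 32.367 m.
Total stopping distance = 36.617 + 32.367 = 68.984 m, vs 43 m available — it cannot stop in time and overshoots by 68.984 − 43 = 25.984 m.

No — it overshoots by 26.0 m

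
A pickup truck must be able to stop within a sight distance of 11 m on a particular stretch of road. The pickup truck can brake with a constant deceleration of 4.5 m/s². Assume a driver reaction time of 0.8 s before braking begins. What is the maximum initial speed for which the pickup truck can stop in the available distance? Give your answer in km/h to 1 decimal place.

Stopping distance: v·t_r + v²/(2a) = 11 with t_r = 0.8 s and a = 4.500 m/s².
So v² + 7.200 v − 99.00 = 0.
Positive root: v = −a·t_r + √((a·t_r)² + 2a·d) = −3.600 + √(12.960 + 99.00) = 6.9811 m/s.
6.9811 m/s × 3.6 = 25.132 km/h.

Maximum speed ≈ 25.1 km/h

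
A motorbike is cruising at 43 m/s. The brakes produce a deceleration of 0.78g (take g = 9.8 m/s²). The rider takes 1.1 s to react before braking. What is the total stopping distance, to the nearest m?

Total stopping distance ≈ 168 m

a = 0.78 × 9.8 = 7.644 m/s².
Reaction distance = v·t_r = 43.0000 × 1.1 = 47.300 m.
Braking distance = v²/(2a) = 43.0000² / (2 × 7.644) = 1849.000 / 15.288 = 120.945 m.
Total = 47.300 + 120.945 = 168.245 m.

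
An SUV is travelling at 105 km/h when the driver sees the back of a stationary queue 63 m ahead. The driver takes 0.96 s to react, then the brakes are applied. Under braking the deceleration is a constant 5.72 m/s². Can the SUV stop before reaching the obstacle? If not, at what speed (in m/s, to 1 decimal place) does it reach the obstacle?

105 km/h ÷ 3.6 = 29.1667 m/s.
Reaction distance = 29.1667 × 0.96 = 28.000 m.
Braking distance needed to stop: v²/(2a) = 850.696 / 11.440 = 74.362 m, so total needed = 28.000 + 74.362 = 102.362 m > 63 m — it cannot stop.
Distance remaining when braking begins: 63 − 28.000 = 35.000 m.
v² = v₀² − 2a·d = 850.696 − 2 × 5.720 × 35.000 = 450.296 m²/s².
v = √450.296 = 21.220 m/s.

No — it strikes the obstacle at 21.2 m/s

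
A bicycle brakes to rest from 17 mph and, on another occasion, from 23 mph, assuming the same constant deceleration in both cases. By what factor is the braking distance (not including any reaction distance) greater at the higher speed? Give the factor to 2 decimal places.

Braking distance d = v²/(2a), so with a fixed, d ∝ v².
Factor = (23/17)² = 1.3529² = 1.8303.

Factor ≈ 1.83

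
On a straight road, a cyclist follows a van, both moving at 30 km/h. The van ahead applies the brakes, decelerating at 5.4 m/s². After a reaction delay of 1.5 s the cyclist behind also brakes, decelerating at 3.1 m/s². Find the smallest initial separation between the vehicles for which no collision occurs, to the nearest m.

Minimum gap ≈ 17 m

30 km/h ÷ 3.6 = 8.3333 m/s.
Leader travels v²/(2a_L) = 69.444 / 10.800 = 6.430 m before stopping.
Follower covers v·t_r = 8.3333 × 1.5 = 12.500 m while reacting, then v²/(2a_F) = 69.444 / 6.200 = 11.201 m while braking, for a total of 12.500 + 11.201 = 23.701 m.
Since a_F ≤ a_L and the follower starts braking later, the follower is never slower than the leader, so the closest approach is when both have stopped.
Minimum gap = 23.701 − 6.430 = 17.271 m.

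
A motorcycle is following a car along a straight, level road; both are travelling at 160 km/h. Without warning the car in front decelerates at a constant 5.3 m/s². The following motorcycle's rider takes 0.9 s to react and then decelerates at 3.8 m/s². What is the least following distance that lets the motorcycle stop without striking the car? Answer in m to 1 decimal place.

Minimum gap ≈ 113.6 m

160 km/h ÷ 3.6 = 44.4444 m/s.
Leader travels v²/(2a_L) = 1975.305 / 10.600 = 186.350 m before stopping.
Follower covers v·t_r = 44.4444 × 0.9 = 40.000 m while reacting, then v²/(2a_F) = 1975.305 / 7.600 = 259.909 m while braking, for a total of 40.000 + 259.909 = 299.909 m.
Since a_F ≤ a_L and the follower starts braking later, the follower is never slower than the leader, so the closest approach is when both have stopped.
Minimum gap = 299.909 − 186.350 = 113.559 m.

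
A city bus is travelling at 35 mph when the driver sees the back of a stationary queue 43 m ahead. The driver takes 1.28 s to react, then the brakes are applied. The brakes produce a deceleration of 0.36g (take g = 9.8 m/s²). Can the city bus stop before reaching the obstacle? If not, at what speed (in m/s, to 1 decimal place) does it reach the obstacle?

35 mph × 0.44704 = 15.6464 m/s.
a = 0.36 × 9.8 = 3.528 m/s².
Reaction distance = 15.6464 × 1.28 = 20.027 m.
Braking distance needed to stop: v²/(2a) = 244.810 / 7.056 = 34.695 m, so total needed = 20.027 + 34.695 = 54.722 m > 43 m — it cannot stop.
Distance remaining when braking begins: 43 − 20.027 = 22.973 m.
v² = v₀² − 2a·d = 244.810 − 2 × 3.528 × 22.973 = 82.713 m²/s².
v = √82.713 = 9.095 m/s.

No — it strikes the obstacle at 9.1 m/s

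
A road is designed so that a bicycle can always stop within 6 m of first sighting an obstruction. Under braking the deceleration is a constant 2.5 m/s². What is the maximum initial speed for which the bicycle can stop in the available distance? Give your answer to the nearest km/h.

Maximum speed ≈ 20 km/h

v²/(2a) = d ⇒ v = √(2 × 2.500 × 6) = √30.00 = 5.4772 m/s.
5.4772 m/s × 3.6 = 19.718 km/h.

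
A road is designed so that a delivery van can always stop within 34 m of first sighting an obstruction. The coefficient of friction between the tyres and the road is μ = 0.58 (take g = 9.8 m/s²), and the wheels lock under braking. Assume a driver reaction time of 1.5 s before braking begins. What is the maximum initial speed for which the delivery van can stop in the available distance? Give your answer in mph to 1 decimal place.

a = μg = 0.58 × 9.8 = 5.684 m/s².
Stopping distance: v·t_r + v²/(2a) = 34 with t_r = 1.5 s and a = 5.684 m/s².
So v² + 17.052 v − 386.51 = 0.
Positive root: v = −a·t_r + √((a·t_r)² + 2a·d) = −8.526 + √(72.693 + 386.51) = 12.9030 m/s.
12.9030 m/s ÷ 0.44704 = 28.863 mph.

Maximum speed ≈ 28.9 mph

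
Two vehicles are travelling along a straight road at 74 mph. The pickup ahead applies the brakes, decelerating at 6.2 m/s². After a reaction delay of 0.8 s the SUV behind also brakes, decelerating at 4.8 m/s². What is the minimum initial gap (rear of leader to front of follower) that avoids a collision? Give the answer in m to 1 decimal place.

Minimum gap ≈ 52.2 m

74 mph × 0.44704 = 33.0810 m/s.
Leader travels v²/(2a_L) = 1094.353 / 12.400 = 88.254 m before stopping.
Follower covers v·t_r = 33.0810 × 0.8 = 26.465 m while reacting, then v²/(2a_F) = 1094.353 / 9.600 = 113.995 m while braking, for a total of 26.465 + 113.995 = 140.460 m.
Since a_F ≤ a_L and the follower starts braking later, the follower is never slower than the leader, so the closest approach is when both have stopped.
Minimum gap = 140.460 − 88.254 = 52.206 m.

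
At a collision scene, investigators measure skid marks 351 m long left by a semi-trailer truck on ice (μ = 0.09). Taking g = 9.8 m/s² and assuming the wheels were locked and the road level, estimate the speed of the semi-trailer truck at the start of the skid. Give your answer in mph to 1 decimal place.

Deceleration a = μg = 0.09 × 9.8 = 0.882 m/s².
v = √(2a·d) = √(2 × 0.882 × 351) = √619.164 = 24.8830 m/s.
= 24.8830 ÷ 0.44704 = 55.662 mph.

Initial speed ≈ 55.7 mph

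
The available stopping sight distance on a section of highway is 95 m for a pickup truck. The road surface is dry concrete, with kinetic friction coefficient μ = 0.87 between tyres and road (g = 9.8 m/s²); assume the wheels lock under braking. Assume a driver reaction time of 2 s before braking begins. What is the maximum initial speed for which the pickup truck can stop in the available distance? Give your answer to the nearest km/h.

Maximum speed ≈ 96 km/h

a = μg = 0.87 × 9.8 = 8.526 m/s².
Stopping distance: v·t_r + v²/(2a) = 95 with t_r = 2 s and a = 8.526 m/s².
So v² + 34.104 v − 1619.94 = 0.
Positive root: v = −a·t_r + √((a·t_r)² + 2a·d) = −17.052 + √(290.771 + 1619.94) = 26.6597 m/s.
26.6597 m/s × 3.6 = 95.975 km/h.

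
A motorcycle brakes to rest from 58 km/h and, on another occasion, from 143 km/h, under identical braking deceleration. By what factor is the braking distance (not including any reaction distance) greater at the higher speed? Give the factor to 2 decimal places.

Braking distance d = v²/(2a), so with a fixed, d ∝ v².
Factor = (143/58)² = 2.4655² = 6.0787.

Factor ≈ 6.08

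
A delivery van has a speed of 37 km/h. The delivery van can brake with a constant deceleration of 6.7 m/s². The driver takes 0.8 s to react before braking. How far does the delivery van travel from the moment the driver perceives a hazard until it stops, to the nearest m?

37 km/h ÷ 3.6 = 10.2778 m/s.
Reaction distance = v·t_r = 10.2778 × 0.8 = 8.222 m.
Braking distance = v²/(2a) = 10.2778² / (2 × 6.700) = 105.633 / 13.400 = 7.883 m.
Total = 8.222 + 7.883 = 16.105 m.

Total stopping distance ≈ 16 m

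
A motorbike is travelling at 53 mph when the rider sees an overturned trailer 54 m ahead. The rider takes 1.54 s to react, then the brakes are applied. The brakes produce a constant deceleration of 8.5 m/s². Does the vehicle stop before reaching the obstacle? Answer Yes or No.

No

53 mph × 0.44704 = 23.6931 m/s.
Reaction distance = 23.6931 × 1.54 = 36.487 m.
Braking distance = v²/(2a) = 561.363 / 17.000 = 33.021 m.
Total stopping distance = 36.487 + 33.021 = 69.508 m, vs 54 m available — it cannot stop in time and overshoots by 69.508 − 54 = 15.508 m.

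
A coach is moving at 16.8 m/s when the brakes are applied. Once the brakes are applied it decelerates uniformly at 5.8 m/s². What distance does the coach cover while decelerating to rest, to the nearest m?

Braking distance ≈ 24 m

Braking distance = v²/(2a) = 16.8000² / (2 × 5.800) = 282.240 / 11.600 = 24.331 m.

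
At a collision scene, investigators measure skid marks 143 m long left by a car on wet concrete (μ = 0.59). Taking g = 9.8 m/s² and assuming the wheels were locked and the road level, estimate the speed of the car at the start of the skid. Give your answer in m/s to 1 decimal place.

Deceleration a = μg = 0.59 × 9.8 = 5.782 m/s².
v = √(2a·d) = √(2 × 5.782 × 143) = √1653.652 = 40.6651 m/s.

Initial speed ≈ 40.7 m/s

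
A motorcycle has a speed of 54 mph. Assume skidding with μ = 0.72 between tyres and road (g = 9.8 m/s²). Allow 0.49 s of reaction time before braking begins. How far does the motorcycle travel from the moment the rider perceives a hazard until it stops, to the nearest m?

Total stopping distance ≈ 53 m

54 mph × 0.44704 = 24.1402 m/s.
a = μg = 0.72 × 9.8 = 7.056 m/s².
Reaction distance = v·t_r = 24.1402 × 0.49 = 11.829 m.
Braking distance = v²/(2a) = 24.1402² / (2 × 7.056) = 582.749 / 14.112 = 41.295 m.
Total = 11.829 + 41.295 = 53.124 m.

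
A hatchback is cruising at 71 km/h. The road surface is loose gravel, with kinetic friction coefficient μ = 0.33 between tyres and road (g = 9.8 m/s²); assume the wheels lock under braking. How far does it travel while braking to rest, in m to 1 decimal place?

Braking distance ≈ 60.1 m

71 km/h ÷ 3.6 = 19.7222 m/s.
a = μg = 0.33 × 9.8 = 3.234 m/s².
Braking distance = v²/(2a) = 19.7222² / (2 × 3.234) = 388.965 / 6.468 = 60.137 m.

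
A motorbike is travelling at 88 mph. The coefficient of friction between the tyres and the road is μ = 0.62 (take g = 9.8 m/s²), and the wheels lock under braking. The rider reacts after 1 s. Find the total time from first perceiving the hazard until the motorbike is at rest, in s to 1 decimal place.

88 mph × 0.44704 = 39.3395 m/s.
a = μg = 0.62 × 9.8 = 6.076 m/s².
Braking time = v/a = 39.3395 / 6.076 = 6.475 s.
Total = 1 + 6.475 = 7.475 s.

Total time ≈ 7.5 s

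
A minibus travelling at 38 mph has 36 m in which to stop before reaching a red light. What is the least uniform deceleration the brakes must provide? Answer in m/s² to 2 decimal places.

Required deceleration ≈ 4.01 m/s²

38 mph × 0.44704 = 16.9875 m/s.
v² = 2a·d ⇒ a = v²/(2d) = 16.9875² / (2 × 36.000) = 288.575 / 72.000 = 4.0080 m/s².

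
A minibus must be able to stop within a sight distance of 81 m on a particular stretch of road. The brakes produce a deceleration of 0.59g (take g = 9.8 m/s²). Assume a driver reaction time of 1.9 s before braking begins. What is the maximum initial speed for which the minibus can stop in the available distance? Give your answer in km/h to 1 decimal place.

a = 0.59 × 9.8 = 5.782 m/s².
Stopping distance: v·t_r + v²/(2a) = 81 with t_r = 1.9 s and a = 5.782 m/s².
So v² + 21.972 v − 936.68 = 0.
Positive root: v = −a·t_r + √((a·t_r)² + 2a·d) = −10.986 + √(120.692 + 936.68) = 21.5313 m/s.
21.5313 m/s × 3.6 = 77.513 km/h.

Maximum speed ≈ 77.5 km/h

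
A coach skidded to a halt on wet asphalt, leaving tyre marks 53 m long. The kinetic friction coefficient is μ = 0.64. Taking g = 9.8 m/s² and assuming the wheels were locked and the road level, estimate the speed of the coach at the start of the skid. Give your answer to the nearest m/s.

Initial speed ≈ 26 m/s

Deceleration a = μg = 0.64 × 9.8 = 6.272 m/s².
v = √(2a·d) = √(2 × 6.272 × 53) = √664.832 = 25.7843 m/s.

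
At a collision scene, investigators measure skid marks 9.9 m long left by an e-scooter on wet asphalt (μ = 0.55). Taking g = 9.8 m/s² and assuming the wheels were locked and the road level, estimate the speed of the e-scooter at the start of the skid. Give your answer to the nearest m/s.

Initial speed ≈ 10 m/s

Deceleration a = μg = 0.55 × 9.8 = 5.390 m/s².
v = √(2a·d) = √(2 × 5.390 × 9.9) = √106.722 = 10.3306 m/s.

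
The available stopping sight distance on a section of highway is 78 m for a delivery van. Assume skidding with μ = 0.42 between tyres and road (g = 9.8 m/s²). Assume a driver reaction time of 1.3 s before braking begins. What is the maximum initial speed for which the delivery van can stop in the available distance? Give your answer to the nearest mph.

Maximum speed ≈ 46 mph

a = μg = 0.42 × 9.8 = 4.116 m/s².
Stopping distance: v·t_r + v²/(2a) = 78 with t_r = 1.3 s and a = 4.116 m/s².
So v² + 10.702 v − 642.10 = 0.
Positive root: v = −a·t_r + √((a·t_r)² + 2a·d) = −5.351 + √(28.633 + 642.10) = 20.5475 m/s.
20.5475 m/s ÷ 0.44704 = 45.963 mph.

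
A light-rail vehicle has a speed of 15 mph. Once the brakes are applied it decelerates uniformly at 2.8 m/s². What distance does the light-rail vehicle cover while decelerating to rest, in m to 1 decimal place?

Braking distance ≈ 8.0 m

15 mph × 0.44704 = 6.7056 m/s.
Braking distance = v²/(2a) = 6.7056² / (2 × 2.800) = 44.965 / 5.600 = 8.029 m.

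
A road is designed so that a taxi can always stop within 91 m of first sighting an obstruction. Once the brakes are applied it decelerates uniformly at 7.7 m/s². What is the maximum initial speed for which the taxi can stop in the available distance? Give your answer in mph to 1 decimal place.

v²/(2a) = d ⇒ v = √(2 × 7.700 × 91) = √1401.40 = 37.4353 m/s.
37.4353 m/s ÷ 0.44704 = 83.740 mph.

Maximum speed ≈ 83.7 mph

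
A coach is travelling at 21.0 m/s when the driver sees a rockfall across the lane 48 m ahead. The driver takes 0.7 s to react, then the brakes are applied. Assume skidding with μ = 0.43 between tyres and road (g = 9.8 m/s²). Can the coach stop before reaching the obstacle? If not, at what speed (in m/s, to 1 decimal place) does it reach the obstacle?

a = μg = 0.43 × 9.8 = 4.214 m/s².
Reaction distance = 21.0000 × 0.7 = 14.700 m.
Braking distance needed to stop: v²/(2a) = 441.000 / 8.428 = 52.326 m, so total needed = 14.700 + 52.326 = 67.026 m > 48 m — it cannot stop.
Distance remaining when braking begins: 48 − 14.700 = 33.300 m.
v² = v₀² − 2a·d = 441.000 − 2 × 4.214 × 33.300 = 160.348 m²/s².
v = √160.348 = 12.663 m/s.

No — it strikes the obstacle at 12.7 m/s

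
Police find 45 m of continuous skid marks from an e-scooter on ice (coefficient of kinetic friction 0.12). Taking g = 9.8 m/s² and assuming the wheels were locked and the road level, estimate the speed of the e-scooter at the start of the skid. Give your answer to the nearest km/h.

Deceleration a = μg = 0.12 × 9.8 = 1.176 m/s².
v = √(2a·d) = √(2 × 1.176 × 45) = √105.840 = 10.2879 m/s.
= 10.2879 × 3.6 = 37.036 km/h.

Initial speed ≈ 37 km/h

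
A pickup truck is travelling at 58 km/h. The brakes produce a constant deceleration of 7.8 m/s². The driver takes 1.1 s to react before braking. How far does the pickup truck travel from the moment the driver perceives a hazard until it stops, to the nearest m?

58 km/h ÷ 3.6 = 16.1111 m/s.
Reaction distance = v·t_r = 16.1111 × 1.1 = 17.722 m.
Braking distance = v²/(2a) = 16.1111² / (2 × 7.800) = 259.568 / 15.600 = 16.639 m.
Total = 17.722 + 16.639 = 34.361 m.

Total stopping distance ≈ 34 m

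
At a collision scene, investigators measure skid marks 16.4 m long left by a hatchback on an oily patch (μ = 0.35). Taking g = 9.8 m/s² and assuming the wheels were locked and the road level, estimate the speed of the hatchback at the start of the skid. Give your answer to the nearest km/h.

Initial speed ≈ 38 km/h

Deceleration a = μg = 0.35 × 9.8 = 3.430 m/s².
v = √(2a·d) = √(2 × 3.430 × 16.4) = √112.504 = 10.6068 m/s.
= 10.6068 × 3.6 = 38.184 km/h.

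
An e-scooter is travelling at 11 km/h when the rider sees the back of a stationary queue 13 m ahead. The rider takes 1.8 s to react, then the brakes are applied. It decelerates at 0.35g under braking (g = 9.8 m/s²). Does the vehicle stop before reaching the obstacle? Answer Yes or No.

Yes

11 km/h ÷ 3.6 = 3.0556 m/s.
a = 0.35 × 9.8 = 3.430 m/s².
Reaction distance = 3.0556 × 1.8 = 5.500 m.
Braking distance = v²/(2a) = 9.337 / 6.860 = 1.361 m.
Total stopping distance = 5.500 + 1.361 = 6.861 m, vs 13 m available — it stops with 13 − 6.861 = 6.139 m to spare.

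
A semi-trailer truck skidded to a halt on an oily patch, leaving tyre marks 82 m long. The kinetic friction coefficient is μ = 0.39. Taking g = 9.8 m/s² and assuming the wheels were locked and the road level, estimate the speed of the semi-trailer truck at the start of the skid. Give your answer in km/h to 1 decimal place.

Deceleration a = μg = 0.39 × 9.8 = 3.822 m/s².
v = √(2a·d) = √(2 × 3.822 × 82) = √626.808 = 25.0361 m/s.
= 25.0361 × 3.6 = 90.130 km/h.

Initial speed ≈ 90.1 km/h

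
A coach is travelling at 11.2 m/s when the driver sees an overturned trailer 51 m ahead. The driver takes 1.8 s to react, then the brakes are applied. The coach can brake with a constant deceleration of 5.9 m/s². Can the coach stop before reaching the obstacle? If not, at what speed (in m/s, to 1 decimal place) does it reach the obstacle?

Yes — it stops about 20.2 m short of the obstacle, so it never reaches it

Reaction distance = 11.2000 × 1.8 = 20.160 m.
Braking distance = v²/(2a) = 125.440 / 11.800 = 10.631 m.
Total stopping distance = 20.160 + 10.631 = 30.791 m, vs 51 m available — it stops with 51 − 30.791 = 20.209 m to spare.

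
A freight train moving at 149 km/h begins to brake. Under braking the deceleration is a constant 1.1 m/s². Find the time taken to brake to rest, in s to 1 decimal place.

149 km/h ÷ 3.6 = 41.3889 m/s.
Braking time = v/a = 41.3889 / 1.100 = 37.626 s.

Braking time ≈ 37.6 s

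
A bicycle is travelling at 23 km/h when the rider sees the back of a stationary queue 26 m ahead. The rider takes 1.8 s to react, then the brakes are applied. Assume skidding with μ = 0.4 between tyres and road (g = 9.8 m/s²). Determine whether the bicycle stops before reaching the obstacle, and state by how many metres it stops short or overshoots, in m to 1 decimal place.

Yes — it stops 9.3 m short of the obstacle

23 km/h ÷ 3.6 = 6.3889 m/s.
a = μg = 0.4 × 9.8 = 3.920 m/s².
Reaction distance = 6.3889 × 1.8 = 11.500 m.
Braking distance = v²/(2a) = 40.818 / 7.840 = 5.206 m.
Total stopping distance = 11.500 + 5.206 = 16.706 m, vs 26 m available — it stops with 26 − 16.706 = 9.294 m to spare.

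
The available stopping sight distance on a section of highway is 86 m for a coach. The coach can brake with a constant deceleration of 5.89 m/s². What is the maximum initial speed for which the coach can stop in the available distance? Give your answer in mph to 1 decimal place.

Maximum speed ≈ 71.2 mph

v²/(2a) = d ⇒ v = √(2 × 5.890 × 86) = √1013.08 = 31.8289 m/s.
31.8289 m/s ÷ 0.44704 = 71.199 mph.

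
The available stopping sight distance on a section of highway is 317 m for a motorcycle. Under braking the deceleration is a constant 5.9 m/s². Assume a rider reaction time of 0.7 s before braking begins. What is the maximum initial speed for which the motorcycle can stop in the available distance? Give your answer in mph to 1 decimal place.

Stopping distance: v·t_r + v²/(2a) = 317 with t_r = 0.7 s and a = 5.900 m/s².
So v² + 8.260 v − 3740.60 = 0.
Positive root: v = −a·t_r + √((a·t_r)² + 2a·d) = −4.130 + √(17.057 + 3740.60) = 57.1697 m/s.
57.1697 m/s ÷ 0.44704 = 127.885 mph.

Maximum speed ≈ 127.9 mph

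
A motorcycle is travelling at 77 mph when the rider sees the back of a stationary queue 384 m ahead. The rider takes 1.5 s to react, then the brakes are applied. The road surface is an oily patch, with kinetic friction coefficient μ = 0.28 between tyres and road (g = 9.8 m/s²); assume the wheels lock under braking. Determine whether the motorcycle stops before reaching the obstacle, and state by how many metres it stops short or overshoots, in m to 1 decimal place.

77 mph × 0.44704 = 34.4221 m/s.
a = μg = 0.28 × 9.8 = 2.744 m/s².
Reaction distance = 34.4221 × 1.5 = 51.633 m.
Braking distance = v²/(2a) = 1184.881 / 5.488 = 215.904 m.
Total stopping distance = 51.633 + 215.904 = 267.537 m, vs 384 m available — it stops with 384 − 267.537 = 116.463 m to spare.

Yes — it stops 116.5 m short of the obstacle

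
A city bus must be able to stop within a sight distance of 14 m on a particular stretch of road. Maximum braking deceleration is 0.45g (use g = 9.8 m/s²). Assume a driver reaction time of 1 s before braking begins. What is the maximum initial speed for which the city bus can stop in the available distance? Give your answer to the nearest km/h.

Maximum speed ≈ 27 km/h

a = 0.45 × 9.8 = 4.410 m/s².
Stopping distance: v·t_r + v²/(2a) = 14 with t_r = 1 s and a = 4.410 m/s².
So v² + 8.820 v − 123.48 = 0.
Positive root: v = −a·t_r + √((a·t_r)² + 2a·d) = −4.410 + √(19.448 + 123.48) = 7.5452 m/s.
7.5452 m/s × 3.6 = 27.163 km/h.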